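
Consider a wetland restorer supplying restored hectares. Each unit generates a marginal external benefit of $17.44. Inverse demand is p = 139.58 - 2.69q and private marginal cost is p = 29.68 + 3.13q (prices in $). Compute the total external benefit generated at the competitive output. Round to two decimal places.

Market equilibrium (private): 29.68 + 3.13q = 139.58 - 2.69q → q_m = 18.8832.
Total external benefit = MEB × q_m = 17.44 × 18.8832 = 329.3230.

$329.32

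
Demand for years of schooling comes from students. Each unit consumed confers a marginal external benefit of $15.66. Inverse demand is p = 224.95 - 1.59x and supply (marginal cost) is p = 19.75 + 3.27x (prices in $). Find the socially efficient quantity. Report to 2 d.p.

x* = 45.44

Social marginal benefit = demand + MEB = 240.61 - 1.59x.
Set SMB = MC: 240.61 - 1.59x = 19.75 + 3.27x → x* = 45.4444.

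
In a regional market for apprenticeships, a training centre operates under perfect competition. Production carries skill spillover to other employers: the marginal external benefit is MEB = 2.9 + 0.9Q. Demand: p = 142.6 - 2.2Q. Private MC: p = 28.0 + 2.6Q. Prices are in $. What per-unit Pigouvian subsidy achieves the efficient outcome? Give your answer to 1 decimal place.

Social marginal cost = private MC − MEB = 25.1 + 1.7Q.
Set SMC = demand: 25.1 + 1.7Q = 142.6 - 2.2Q → Q* = 30.1282.
The Pigouvian subsidy equals MEB at Q*: 2.9 + 0.9×30.1282 = 30.0154.

subsidy = $30.0 per unit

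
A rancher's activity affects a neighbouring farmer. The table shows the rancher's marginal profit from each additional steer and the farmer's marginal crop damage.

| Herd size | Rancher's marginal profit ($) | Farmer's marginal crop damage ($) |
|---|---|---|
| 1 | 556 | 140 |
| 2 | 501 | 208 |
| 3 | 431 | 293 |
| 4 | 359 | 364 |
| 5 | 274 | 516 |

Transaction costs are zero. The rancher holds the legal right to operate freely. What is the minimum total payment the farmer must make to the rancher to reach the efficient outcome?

Left alone the rancher would choose level 5 (marginal profit stays positive).
Efficient level: k* = 3 (marginal profit ≥ marginal crop damage through 3).
The farmer must at least cover the rancher's forgone profit from cutting 5→3: 359 + 274 = 633.

$633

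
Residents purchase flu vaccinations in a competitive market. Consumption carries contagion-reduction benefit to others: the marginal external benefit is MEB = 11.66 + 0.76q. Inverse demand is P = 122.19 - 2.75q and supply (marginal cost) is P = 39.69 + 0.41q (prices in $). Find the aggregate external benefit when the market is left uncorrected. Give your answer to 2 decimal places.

Market equilibrium (private): 39.69 + 0.41q = 122.19 - 2.75q → q_m = 26.1076.
Total external benefit = ∫₀^{q_m} (11.66 + 0.76q) dq = 11.66×26.1076 + ½×0.76×26.1076² = 563.4252.

$563.43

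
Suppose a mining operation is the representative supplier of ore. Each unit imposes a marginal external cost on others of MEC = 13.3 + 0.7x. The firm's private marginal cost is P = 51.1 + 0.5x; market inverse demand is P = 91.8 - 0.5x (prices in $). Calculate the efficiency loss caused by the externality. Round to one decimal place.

Market equilibrium (private): 51.1 + 0.5x = 91.8 - 0.5x → x_m = 40.7000.
Social marginal cost = private MC + MEC = 64.4 + 1.2x.
Set SMC = demand: 64.4 + 1.2x = 91.8 - 0.5x → x* = 16.1176.
Between x* and x_m the wedge SMC − demand runs linearly from 0 to MEC(x_m), so the loss is a triangle.
DWL = ½ × 24.5824 × 41.7900 = 513.6492.

DWL = $513.6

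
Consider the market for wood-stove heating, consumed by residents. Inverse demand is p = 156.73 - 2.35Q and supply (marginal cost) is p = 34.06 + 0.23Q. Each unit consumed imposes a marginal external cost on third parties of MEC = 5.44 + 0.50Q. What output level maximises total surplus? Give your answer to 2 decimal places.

Q* = 38.06

Social marginal benefit = demand − MEC = 151.29 - 2.85Q.
Set SMB = MC: 151.29 - 2.85Q = 34.06 + 0.23Q → Q* = 38.0617.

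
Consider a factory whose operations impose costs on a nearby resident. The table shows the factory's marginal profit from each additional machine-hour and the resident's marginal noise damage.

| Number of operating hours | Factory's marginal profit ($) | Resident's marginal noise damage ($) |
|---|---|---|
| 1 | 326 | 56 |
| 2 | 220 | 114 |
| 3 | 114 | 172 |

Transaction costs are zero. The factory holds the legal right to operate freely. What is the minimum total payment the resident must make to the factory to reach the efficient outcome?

Left alone the factory would choose level 3 (marginal profit stays positive).
Efficient level: k* = 2 (marginal profit ≥ marginal noise damage through 2).
The resident must at least cover the factory's forgone profit from cutting 3→2: 114 = 114.

$114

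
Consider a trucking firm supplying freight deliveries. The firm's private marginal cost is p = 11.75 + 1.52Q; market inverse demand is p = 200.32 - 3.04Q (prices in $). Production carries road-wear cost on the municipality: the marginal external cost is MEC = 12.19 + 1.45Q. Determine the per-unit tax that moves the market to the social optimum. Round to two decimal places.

Social marginal cost = private MC + MEC = 23.94 + 2.97Q.
Set SMC = demand: 23.94 + 2.97Q = 200.32 - 3.04Q → Q* = 29.3478.
The Pigouvian tax equals MEC at Q*: 12.19 + 1.45×29.3478 = 54.7443.

tax = $54.74 per unit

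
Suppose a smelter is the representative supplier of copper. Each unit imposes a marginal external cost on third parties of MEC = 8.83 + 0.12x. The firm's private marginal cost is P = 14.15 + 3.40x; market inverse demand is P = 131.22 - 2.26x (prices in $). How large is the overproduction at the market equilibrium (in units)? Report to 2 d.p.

Market equilibrium (private): 14.15 + 3.40x = 131.22 - 2.26x → x_m = 20.6837.
Social marginal cost = private MC + MEC = 22.98 + 3.52x.
Set SMC = demand: 22.98 + 3.52x = 131.22 - 2.26x → x* = 18.7266.
Gap = |20.6837 − 18.7266| = 1.9571.

1.96 units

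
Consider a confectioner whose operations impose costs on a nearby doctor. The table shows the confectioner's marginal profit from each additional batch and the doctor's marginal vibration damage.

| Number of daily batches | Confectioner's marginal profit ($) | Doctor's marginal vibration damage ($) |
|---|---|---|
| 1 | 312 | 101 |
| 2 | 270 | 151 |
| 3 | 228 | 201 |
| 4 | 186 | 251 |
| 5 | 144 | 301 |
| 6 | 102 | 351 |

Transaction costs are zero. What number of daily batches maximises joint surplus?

Bargaining reaches the level where marginal profit last exceeds marginal vibration damage.
That holds through level 3 (228 ≥ 201) but not at 4 (186 < 251).

3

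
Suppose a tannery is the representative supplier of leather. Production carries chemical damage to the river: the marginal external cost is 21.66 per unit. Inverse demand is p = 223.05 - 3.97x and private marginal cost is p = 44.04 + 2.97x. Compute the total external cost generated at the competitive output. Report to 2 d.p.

558.70

Market equilibrium (private): 44.04 + 2.97x = 223.05 - 3.97x → x_m = 25.7939.
Total external cost = MEC × x_m = 21.66 × 25.7939 = 558.6959.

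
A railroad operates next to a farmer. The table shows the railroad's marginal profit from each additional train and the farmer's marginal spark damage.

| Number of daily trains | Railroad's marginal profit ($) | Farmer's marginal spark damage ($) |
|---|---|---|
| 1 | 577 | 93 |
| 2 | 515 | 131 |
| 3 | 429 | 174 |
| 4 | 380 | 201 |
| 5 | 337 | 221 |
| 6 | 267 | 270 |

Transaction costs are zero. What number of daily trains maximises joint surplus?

Bargaining reaches the level where marginal profit last exceeds marginal spark damage.
That holds through level 5 (337 ≥ 221) but not at 6 (267 < 270).

5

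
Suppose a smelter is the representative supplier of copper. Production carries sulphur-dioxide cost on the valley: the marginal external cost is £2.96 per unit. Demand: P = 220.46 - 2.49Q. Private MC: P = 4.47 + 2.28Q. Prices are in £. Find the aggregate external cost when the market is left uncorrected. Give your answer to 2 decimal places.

£134.03

Market equilibrium (private): 4.47 + 2.28Q = 220.46 - 2.49Q → Q_m = 45.2809.
Total external cost = MEC × Q_m = 2.96 × 45.2809 = 134.0315.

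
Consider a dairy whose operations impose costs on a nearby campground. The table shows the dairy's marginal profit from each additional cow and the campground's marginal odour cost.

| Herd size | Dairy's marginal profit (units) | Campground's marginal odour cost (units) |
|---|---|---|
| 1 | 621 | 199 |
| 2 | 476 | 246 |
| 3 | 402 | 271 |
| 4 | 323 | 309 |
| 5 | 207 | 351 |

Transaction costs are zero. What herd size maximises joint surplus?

4

Bargaining reaches the level where marginal profit last exceeds marginal odour cost.
That holds through level 4 (323 ≥ 309) but not at 5 (207 < 351).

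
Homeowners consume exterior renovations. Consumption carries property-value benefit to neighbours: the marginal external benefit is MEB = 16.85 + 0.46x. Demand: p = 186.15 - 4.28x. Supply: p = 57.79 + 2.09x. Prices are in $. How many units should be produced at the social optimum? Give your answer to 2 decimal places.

x* = 24.57

Social marginal benefit = demand + MEB = 203.00 - 3.82x.
Set SMB = MC: 203.00 - 3.82x = 57.79 + 2.09x → x* = 24.5702.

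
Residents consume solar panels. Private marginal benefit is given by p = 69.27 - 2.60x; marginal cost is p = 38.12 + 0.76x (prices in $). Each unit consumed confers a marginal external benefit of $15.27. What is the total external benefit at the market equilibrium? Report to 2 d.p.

$141.57

Market equilibrium (private): 38.12 + 0.76x = 69.27 - 2.60x → x_m = 9.2708.
Total external benefit = MEB × x_m = 15.27 × 9.2708 = 141.5651.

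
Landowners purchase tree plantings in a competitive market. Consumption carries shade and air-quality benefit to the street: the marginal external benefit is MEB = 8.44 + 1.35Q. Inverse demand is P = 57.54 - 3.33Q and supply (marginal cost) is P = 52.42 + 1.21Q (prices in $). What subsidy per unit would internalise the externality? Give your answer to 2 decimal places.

Social marginal benefit = demand + MEB = 65.98 - 1.98Q.
Set SMB = MC: 65.98 - 1.98Q = 52.42 + 1.21Q → Q* = 4.2508.
The Pigouvian subsidy equals MEB at Q*: 8.44 + 1.35×4.2508 = 14.1786.

subsidy = $14.18 per unit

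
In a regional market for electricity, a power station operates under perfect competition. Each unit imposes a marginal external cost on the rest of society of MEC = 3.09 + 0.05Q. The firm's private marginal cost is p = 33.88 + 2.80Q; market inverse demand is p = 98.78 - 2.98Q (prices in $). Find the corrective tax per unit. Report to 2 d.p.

tax = $3.62 per unit

Social marginal cost = private MC + MEC = 36.97 + 2.85Q.
Set SMC = demand: 36.97 + 2.85Q = 98.78 - 2.98Q → Q* = 10.6021.
The Pigouvian tax equals MEC at Q*: 3.09 + 0.05×10.6021 = 3.6201.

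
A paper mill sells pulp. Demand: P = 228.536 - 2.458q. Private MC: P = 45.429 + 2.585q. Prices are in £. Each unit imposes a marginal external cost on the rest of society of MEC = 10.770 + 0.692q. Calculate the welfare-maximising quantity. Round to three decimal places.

Social marginal cost = private MC + MEC = 56.199 + 3.277q.
Set SMC = demand: 56.199 + 3.277q = 228.536 - 2.458q → q* = 30.0500.

q* = 30.050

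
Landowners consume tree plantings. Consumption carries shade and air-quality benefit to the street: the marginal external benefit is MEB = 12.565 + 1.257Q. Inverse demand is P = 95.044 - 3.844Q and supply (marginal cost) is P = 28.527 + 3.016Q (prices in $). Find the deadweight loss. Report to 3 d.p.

DWL = $54.678

Market equilibrium (private): 28.527 + 3.016Q = 95.044 - 3.844Q → Q_m = 9.6964.
Social marginal benefit = demand + MEB = 107.609 - 2.587Q.
Set SMB = MC: 107.609 - 2.587Q = 28.527 + 3.016Q → Q* = 14.1142.
Between Q* and Q_m the wedge SMB − MC runs linearly from 0 to MEB(Q_m), so the loss is a triangle.
DWL = ½ × 4.4178 × 24.7533 = 54.6776.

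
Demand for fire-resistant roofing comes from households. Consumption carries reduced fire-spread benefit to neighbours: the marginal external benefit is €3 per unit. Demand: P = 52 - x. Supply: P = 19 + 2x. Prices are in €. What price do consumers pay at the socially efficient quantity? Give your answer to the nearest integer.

P = €40

Social marginal benefit = demand + MEB = 55 - x.
Set SMB = MC: 55 - x = 19 + 2x → x* = 12.0000.
Consumer price on the demand curve at x*: 52 − 1×12.0000 = 40.0000.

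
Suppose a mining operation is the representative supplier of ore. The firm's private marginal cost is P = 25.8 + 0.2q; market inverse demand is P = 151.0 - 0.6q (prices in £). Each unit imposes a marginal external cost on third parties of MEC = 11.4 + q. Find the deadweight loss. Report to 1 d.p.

DWL = £7830.7

Market equilibrium (private): 25.8 + 0.2q = 151.0 - 0.6q → q_m = 156.5000.
Social marginal cost = private MC + MEC = 37.2 + 1.2q.
Set SMC = demand: 37.2 + 1.2q = 151.0 - 0.6q → q* = 63.2222.
The welfare-loss triangle has base |q_m − q*| and height MEC(q_m) (the vertical gap between SMC and demand is zero at q* and MEC at q_m).
DWL = ½ × 93.2778 × 167.9000 = 7830.6713.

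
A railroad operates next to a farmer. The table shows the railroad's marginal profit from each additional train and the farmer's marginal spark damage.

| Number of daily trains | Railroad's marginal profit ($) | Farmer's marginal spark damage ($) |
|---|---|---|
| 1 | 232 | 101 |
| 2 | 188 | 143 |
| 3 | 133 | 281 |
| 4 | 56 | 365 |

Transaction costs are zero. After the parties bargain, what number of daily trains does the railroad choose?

2

Bargaining reaches the level where marginal profit last exceeds marginal spark damage.
That holds through level 2 (188 ≥ 143) but not at 3 (133 < 281).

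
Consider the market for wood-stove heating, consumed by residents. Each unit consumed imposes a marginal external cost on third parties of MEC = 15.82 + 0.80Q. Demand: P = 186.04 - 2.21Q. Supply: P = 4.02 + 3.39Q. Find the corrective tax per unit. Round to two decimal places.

Social marginal benefit = demand − MEC = 170.22 - 3.01Q.
Set SMB = MC: 170.22 - 3.01Q = 4.02 + 3.39Q → Q* = 25.9688.
The Pigouvian tax equals MEC at Q*: 15.82 + 0.80×25.9688 = 36.5950.

tax = 36.60 per unit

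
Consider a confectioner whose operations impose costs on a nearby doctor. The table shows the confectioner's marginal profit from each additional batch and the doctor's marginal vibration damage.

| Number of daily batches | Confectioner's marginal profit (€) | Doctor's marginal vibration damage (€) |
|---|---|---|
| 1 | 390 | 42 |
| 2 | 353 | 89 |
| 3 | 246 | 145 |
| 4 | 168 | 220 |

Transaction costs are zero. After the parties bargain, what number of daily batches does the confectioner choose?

Bargaining reaches the level where marginal profit last exceeds marginal vibration damage.
That holds through level 3 (246 ≥ 145) but not at 4 (168 < 220).

3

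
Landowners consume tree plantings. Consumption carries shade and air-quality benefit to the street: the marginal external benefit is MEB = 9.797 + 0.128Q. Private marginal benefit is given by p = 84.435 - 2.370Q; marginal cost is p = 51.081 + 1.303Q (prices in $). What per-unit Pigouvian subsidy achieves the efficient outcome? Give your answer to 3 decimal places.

Social marginal benefit = demand + MEB = 94.232 - 2.242Q.
Set SMB = MC: 94.232 - 2.242Q = 51.081 + 1.303Q → Q* = 12.1724.
The Pigouvian subsidy equals MEB at Q*: 9.797 + 0.128×12.1724 = 11.3551.

subsidy = $11.355 per unit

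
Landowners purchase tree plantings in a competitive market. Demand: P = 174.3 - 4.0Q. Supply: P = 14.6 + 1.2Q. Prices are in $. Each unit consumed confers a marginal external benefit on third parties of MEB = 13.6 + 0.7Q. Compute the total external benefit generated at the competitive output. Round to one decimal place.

Market equilibrium (private): 14.6 + 1.2Q = 174.3 - 4.0Q → Q_m = 30.7115.
Total external benefit = ∫₀^{Q_m} (13.6 + 0.7Q) dQ = 13.6×30.7115 + ½×0.7×30.7115² = 747.7951.

$747.8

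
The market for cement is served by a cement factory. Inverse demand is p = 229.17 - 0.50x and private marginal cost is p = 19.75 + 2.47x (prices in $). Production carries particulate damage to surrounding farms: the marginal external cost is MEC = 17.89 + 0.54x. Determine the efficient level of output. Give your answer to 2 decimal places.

Social marginal cost = private MC + MEC = 37.64 + 3.01x.
Set SMC = demand: 37.64 + 3.01x = 229.17 - 0.50x → x* = 54.5670.

x* = 54.57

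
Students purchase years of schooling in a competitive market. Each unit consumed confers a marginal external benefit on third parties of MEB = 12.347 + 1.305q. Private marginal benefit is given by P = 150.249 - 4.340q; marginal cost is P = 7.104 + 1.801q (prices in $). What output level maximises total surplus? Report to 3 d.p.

Social marginal benefit = demand + MEB = 162.596 - 3.035q.
Set SMB = MC: 162.596 - 3.035q = 7.104 + 1.801q → q* = 32.1530.

q* = 32.153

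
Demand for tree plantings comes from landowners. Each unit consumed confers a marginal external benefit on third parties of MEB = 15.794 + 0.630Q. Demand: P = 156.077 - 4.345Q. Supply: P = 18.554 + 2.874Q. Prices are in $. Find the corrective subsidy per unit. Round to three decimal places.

subsidy = $30.453 per unit

Social marginal benefit = demand + MEB = 171.871 - 3.715Q.
Set SMB = MC: 171.871 - 3.715Q = 18.554 + 2.874Q → Q* = 23.2686.
The Pigouvian subsidy equals MEB at Q*: 15.794 + 0.630×23.2686 = 30.4532.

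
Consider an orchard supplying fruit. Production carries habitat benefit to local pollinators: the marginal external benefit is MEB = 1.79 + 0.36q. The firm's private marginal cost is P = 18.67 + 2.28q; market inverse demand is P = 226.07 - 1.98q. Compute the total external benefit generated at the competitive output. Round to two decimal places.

513.80

Market equilibrium (private): 18.67 + 2.28q = 226.07 - 1.98q → q_m = 48.6854.
Total external benefit = ∫₀^{q_m} (1.79 + 0.36q) dq = 1.79×48.6854 + ½×0.36×48.6854² = 513.7951.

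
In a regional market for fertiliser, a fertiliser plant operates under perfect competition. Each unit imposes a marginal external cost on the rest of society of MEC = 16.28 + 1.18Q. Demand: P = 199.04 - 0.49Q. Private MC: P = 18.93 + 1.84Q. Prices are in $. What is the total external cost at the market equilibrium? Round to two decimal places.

$4783.91

Market equilibrium (private): 18.93 + 1.84Q = 199.04 - 0.49Q → Q_m = 77.3004.
Total external cost = ∫₀^{Q_m} (16.28 + 1.18Q) dQ = 16.28×77.3004 + ½×1.18×77.3004² = 4783.9081.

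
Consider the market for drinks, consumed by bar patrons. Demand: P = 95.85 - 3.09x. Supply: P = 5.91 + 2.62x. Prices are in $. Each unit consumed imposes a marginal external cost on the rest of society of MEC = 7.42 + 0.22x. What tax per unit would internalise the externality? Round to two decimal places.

tax = $10.48 per unit

Social marginal benefit = demand − MEC = 88.43 - 3.31x.
Set SMB = MC: 88.43 - 3.31x = 5.91 + 2.62x → x* = 13.9157.
The Pigouvian tax equals MEC at x*: 7.42 + 0.22×13.9157 = 10.4815.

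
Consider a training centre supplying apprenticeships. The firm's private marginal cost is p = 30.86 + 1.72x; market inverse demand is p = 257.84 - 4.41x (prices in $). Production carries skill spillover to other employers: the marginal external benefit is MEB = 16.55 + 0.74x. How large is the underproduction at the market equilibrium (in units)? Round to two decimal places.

Market equilibrium (private): 30.86 + 1.72x = 257.84 - 4.41x → x_m = 37.0277.
Social marginal cost = private MC − MEB = 14.31 + 0.98x.
Set SMC = demand: 14.31 + 0.98x = 257.84 - 4.41x → x* = 45.1818.
Gap = |37.0277 − 45.1818| = 8.1541.

8.15 units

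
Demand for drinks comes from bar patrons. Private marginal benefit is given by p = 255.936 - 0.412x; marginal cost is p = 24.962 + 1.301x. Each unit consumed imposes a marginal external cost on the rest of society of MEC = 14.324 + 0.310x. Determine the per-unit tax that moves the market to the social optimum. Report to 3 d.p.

tax = 47.523 per unit

Social marginal benefit = demand − MEC = 241.612 - 0.722x.
Set SMB = MC: 241.612 - 0.722x = 24.962 + 1.301x → x* = 107.0934.
The Pigouvian tax equals MEC at x*: 14.324 + 0.310×107.0934 = 47.5230.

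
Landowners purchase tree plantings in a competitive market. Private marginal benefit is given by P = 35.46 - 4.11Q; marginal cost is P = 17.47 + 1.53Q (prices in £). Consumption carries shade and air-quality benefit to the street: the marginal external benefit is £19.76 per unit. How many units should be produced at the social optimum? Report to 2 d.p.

Social marginal benefit = demand + MEB = 55.22 - 4.11Q.
Set SMB = MC: 55.22 - 4.11Q = 17.47 + 1.53Q → Q* = 6.6933.

Q* = 6.69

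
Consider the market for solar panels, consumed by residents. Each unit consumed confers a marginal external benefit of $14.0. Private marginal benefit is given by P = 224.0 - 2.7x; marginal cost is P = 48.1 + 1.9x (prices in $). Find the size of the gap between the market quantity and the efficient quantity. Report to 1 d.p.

3.0 units

Market equilibrium (private): 48.1 + 1.9x = 224.0 - 2.7x → x_m = 38.2391.
Social marginal benefit = demand + MEB = 238.0 - 2.7x.
Set SMB = MC: 238.0 - 2.7x = 48.1 + 1.9x → x* = 41.2826.
Gap = |38.2391 − 41.2826| = 3.0435.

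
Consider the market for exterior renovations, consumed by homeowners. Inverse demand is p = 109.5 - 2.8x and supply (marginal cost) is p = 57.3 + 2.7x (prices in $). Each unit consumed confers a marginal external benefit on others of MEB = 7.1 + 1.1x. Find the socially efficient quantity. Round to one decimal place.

Social marginal benefit = demand + MEB = 116.6 - 1.7x.
Set SMB = MC: 116.6 - 1.7x = 57.3 + 2.7x → x* = 13.4773.

x* = 13.5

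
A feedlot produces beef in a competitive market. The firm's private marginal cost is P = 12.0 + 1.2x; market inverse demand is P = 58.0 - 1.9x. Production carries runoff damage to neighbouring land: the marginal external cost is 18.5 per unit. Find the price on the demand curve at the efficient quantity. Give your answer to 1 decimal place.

Social marginal cost = private MC + MEC = 30.5 + 1.2x.
Set SMC = demand: 30.5 + 1.2x = 58.0 - 1.9x → x* = 8.8710.
Consumer price on the demand curve at x*: 58.0 − 1.9×8.8710 = 41.1451.

P = 41.1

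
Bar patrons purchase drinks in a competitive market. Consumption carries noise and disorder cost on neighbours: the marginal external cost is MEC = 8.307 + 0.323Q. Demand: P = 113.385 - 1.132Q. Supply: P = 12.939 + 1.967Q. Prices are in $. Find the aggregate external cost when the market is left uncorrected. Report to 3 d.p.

$438.916

Market equilibrium (private): 12.939 + 1.967Q = 113.385 - 1.132Q → Q_m = 32.4124.
Total external cost = ∫₀^{Q_m} (8.307 + 0.323Q) dQ = 8.307×32.4124 + ½×0.323×32.4124² = 438.9158.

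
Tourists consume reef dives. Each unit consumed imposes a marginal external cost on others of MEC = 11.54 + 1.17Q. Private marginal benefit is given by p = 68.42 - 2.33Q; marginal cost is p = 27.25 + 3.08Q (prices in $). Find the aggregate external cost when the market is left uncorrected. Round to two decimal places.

Market equilibrium (private): 27.25 + 3.08Q = 68.42 - 2.33Q → Q_m = 7.6100.
Total external cost = ∫₀^{Q_m} (11.54 + 1.17Q) dQ = 11.54×7.6100 + ½×1.17×7.6100² = 121.6980.

$121.70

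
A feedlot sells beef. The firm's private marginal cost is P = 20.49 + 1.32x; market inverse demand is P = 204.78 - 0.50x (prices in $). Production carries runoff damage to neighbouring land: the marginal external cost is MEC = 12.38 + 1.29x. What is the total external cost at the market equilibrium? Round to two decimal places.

$7866.91

Market equilibrium (private): 20.49 + 1.32x = 204.78 - 0.50x → x_m = 101.2582.
Total external cost = ∫₀^{x_m} (12.38 + 1.29x) dx = 12.38×101.2582 + ½×1.29×101.2582² = 7866.9054.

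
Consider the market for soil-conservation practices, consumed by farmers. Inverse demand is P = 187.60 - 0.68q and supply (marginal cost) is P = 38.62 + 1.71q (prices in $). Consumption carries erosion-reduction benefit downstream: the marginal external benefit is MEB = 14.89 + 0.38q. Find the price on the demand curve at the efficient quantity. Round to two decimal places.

Social marginal benefit = demand + MEB = 202.49 - 0.30q.
Set SMB = MC: 202.49 - 0.30q = 38.62 + 1.71q → q* = 81.5274.
Consumer price on the demand curve at q*: 187.60 − 0.68×81.5274 = 132.1614.

P = $132.16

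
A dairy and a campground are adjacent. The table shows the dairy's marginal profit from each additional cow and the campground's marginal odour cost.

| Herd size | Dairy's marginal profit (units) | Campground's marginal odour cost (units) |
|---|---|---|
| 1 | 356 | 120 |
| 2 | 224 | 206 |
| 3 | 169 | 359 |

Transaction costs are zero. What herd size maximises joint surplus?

Bargaining reaches the level where marginal profit last exceeds marginal odour cost.
That holds through level 2 (224 ≥ 206) but not at 3 (169 < 359).

2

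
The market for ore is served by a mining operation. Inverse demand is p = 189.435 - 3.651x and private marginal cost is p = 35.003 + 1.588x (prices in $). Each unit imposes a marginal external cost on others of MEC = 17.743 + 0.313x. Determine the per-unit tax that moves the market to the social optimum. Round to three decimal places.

tax = $25.449 per unit

Social marginal cost = private MC + MEC = 52.746 + 1.901x.
Set SMC = demand: 52.746 + 1.901x = 189.435 - 3.651x → x* = 24.6198.
The Pigouvian tax equals MEC at x*: 17.743 + 0.313×24.6198 = 25.4490.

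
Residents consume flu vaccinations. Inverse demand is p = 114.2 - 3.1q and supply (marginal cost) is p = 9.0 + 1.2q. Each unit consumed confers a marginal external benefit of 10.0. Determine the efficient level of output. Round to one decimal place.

Social marginal benefit = demand + MEB = 124.2 - 3.1q.
Set SMB = MC: 124.2 - 3.1q = 9.0 + 1.2q → q* = 26.7907.

q* = 26.8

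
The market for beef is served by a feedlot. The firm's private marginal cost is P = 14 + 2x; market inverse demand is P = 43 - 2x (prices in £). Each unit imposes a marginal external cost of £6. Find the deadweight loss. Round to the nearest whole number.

DWL = £5

Market equilibrium (private): 14 + 2x = 43 - 2x → x_m = 7.2500.
Social marginal cost = private MC + MEC = 20 + 2x.
Set SMC = demand: 20 + 2x = 43 - 2x → x* = 5.7500.
The welfare-loss triangle has base |x_m − x*| and height MEC(x_m) (the vertical gap between SMC and demand is zero at x* and MEC at x_m).
DWL = ½ × 1.5000 × 6.0000 = 4.5000.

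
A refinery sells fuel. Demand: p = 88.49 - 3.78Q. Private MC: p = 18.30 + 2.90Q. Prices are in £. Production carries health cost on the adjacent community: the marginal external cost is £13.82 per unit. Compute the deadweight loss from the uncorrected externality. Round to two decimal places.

DWL = £14.30

Market equilibrium (private): 18.30 + 2.90Q = 88.49 - 3.78Q → Q_m = 10.5075.
Social marginal cost = private MC + MEC = 32.12 + 2.90Q.
Set SMC = demand: 32.12 + 2.90Q = 88.49 - 3.78Q → Q* = 8.4386.
The welfare-loss triangle has base |Q_m − Q*| and height MEC(Q_m) (the vertical gap between SMC and demand is zero at Q* and MEC at Q_m).
DWL = ½ × 2.0689 × 13.8200 = 14.2961.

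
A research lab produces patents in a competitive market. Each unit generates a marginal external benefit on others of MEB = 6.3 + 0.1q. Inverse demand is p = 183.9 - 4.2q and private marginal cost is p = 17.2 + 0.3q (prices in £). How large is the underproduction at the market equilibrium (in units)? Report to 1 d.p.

Market equilibrium (private): 17.2 + 0.3q = 183.9 - 4.2q → q_m = 37.0444.
Social marginal cost = private MC − MEB = 10.9 + 0.2q.
Set SMC = demand: 10.9 + 0.2q = 183.9 - 4.2q → q* = 39.3182.
Gap = |37.0444 − 39.3182| = 2.2738.

2.3 units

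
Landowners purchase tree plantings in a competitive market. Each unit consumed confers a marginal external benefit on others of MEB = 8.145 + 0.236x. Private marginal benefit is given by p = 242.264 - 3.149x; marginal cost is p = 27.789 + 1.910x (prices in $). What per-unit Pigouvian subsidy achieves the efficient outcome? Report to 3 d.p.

subsidy = $19.038 per unit

Social marginal benefit = demand + MEB = 250.409 - 2.913x.
Set SMB = MC: 250.409 - 2.913x = 27.789 + 1.910x → x* = 46.1580.
The Pigouvian subsidy equals MEB at x*: 8.145 + 0.236×46.1580 = 19.0383.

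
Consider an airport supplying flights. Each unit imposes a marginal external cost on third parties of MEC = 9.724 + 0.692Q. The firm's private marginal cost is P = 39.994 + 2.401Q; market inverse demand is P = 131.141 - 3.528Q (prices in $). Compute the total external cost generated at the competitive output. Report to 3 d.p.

Market equilibrium (private): 39.994 + 2.401Q = 131.141 - 3.528Q → Q_m = 15.3731.
Total external cost = ∫₀^{Q_m} (9.724 + 0.692Q) dQ = 9.724×15.3731 + ½×0.692×15.3731² = 231.2590.

$231.259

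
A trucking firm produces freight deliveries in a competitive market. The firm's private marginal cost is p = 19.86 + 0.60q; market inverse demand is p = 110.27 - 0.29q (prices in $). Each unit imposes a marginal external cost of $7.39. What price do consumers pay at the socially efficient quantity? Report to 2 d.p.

Social marginal cost = private MC + MEC = 27.25 + 0.60q.
Set SMC = demand: 27.25 + 0.60q = 110.27 - 0.29q → q* = 93.2809.
Consumer price on the demand curve at q*: 110.27 − 0.29×93.2809 = 83.2185.

P = $83.22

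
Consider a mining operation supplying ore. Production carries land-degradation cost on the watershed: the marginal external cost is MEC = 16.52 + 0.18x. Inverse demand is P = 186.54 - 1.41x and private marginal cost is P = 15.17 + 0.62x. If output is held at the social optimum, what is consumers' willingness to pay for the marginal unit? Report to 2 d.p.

P = 87.74

Social marginal cost = private MC + MEC = 31.69 + 0.80x.
Set SMC = demand: 31.69 + 0.80x = 186.54 - 1.41x → x* = 70.0679.
Consumer price on the demand curve at x*: 186.54 − 1.41×70.0679 = 87.7443.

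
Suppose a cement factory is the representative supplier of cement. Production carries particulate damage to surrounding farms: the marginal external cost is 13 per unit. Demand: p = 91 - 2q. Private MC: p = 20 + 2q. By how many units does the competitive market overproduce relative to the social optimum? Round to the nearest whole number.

Market equilibrium (private): 20 + 2q = 91 - 2q → q_m = 17.7500.
Social marginal cost = private MC + MEC = 33 + 2q.
Set SMC = demand: 33 + 2q = 91 - 2q → q* = 14.5000.
Gap = |17.7500 − 14.5000| = 3.2500.

3 units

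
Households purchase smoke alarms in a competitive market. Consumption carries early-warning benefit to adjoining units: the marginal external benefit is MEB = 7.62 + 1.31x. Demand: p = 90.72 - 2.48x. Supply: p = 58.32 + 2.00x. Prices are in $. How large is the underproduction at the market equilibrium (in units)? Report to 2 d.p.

5.39 units

Market equilibrium (private): 58.32 + 2.00x = 90.72 - 2.48x → x_m = 7.2321.
Social marginal benefit = demand + MEB = 98.34 - 1.17x.
Set SMB = MC: 98.34 - 1.17x = 58.32 + 2.00x → x* = 12.6246.
Gap = |7.2321 − 12.6246| = 5.3925.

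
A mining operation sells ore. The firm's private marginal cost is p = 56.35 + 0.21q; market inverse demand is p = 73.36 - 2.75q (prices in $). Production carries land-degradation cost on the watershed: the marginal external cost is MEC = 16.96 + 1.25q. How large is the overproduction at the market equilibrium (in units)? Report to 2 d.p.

5.73 units

Market equilibrium (private): 56.35 + 0.21q = 73.36 - 2.75q → q_m = 5.7466.
Social marginal cost = private MC + MEC = 73.31 + 1.46q.
Set SMC = demand: 73.31 + 1.46q = 73.36 - 2.75q → q* = 0.0119.
Gap = |5.7466 − 0.0119| = 5.7347.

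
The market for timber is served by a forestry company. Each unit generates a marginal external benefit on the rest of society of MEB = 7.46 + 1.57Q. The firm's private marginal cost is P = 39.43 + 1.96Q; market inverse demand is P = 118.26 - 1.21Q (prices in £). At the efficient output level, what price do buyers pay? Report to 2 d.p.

Social marginal cost = private MC − MEB = 31.97 + 0.39Q.
Set SMC = demand: 31.97 + 0.39Q = 118.26 - 1.21Q → Q* = 53.9313.
Consumer price on the demand curve at Q*: 118.26 − 1.21×53.9313 = 53.0031.

P = £53.00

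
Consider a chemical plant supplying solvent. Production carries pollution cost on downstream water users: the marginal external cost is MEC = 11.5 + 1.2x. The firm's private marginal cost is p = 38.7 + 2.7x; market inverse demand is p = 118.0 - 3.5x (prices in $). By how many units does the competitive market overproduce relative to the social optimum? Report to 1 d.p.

3.6 units

Market equilibrium (private): 38.7 + 2.7x = 118.0 - 3.5x → x_m = 12.7903.
Social marginal cost = private MC + MEC = 50.2 + 3.9x.
Set SMC = demand: 50.2 + 3.9x = 118.0 - 3.5x → x* = 9.1622.
Gap = |12.7903 − 9.1622| = 3.6281.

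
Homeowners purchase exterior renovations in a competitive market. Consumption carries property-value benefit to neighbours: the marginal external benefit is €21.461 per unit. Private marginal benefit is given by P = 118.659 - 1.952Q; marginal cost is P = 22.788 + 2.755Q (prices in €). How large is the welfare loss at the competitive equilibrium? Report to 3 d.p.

DWL = €48.924

Market equilibrium (private): 22.788 + 2.755Q = 118.659 - 1.952Q → Q_m = 20.3678.
Social marginal benefit = demand + MEB = 140.120 - 1.952Q.
Set SMB = MC: 140.120 - 1.952Q = 22.788 + 2.755Q → Q* = 24.9271.
The loss is the area between SMB and MC from Q* to Q_m; with linear curves that's a triangle of height MEB(Q_m).
DWL = ½ × 4.5593 × 21.4610 = 48.9236.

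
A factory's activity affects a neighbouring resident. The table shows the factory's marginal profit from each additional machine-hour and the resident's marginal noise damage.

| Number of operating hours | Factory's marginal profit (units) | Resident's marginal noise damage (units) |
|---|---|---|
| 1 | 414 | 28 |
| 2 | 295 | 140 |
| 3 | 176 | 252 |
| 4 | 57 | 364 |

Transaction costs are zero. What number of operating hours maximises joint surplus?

2

Bargaining reaches the level where marginal profit last exceeds marginal noise damage.
That holds through level 2 (295 ≥ 140) but not at 3 (176 < 252).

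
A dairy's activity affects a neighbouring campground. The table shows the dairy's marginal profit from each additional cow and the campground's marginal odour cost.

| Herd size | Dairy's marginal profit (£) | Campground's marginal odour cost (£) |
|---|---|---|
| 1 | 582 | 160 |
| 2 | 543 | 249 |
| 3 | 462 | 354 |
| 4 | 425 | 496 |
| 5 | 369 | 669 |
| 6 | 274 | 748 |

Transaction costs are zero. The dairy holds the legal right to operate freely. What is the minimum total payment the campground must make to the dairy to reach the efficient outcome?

£1068

Left alone the dairy would choose level 6 (marginal profit stays positive).
Efficient level: k* = 3 (marginal profit ≥ marginal odour cost through 3).
The campground must at least cover the dairy's forgone profit from cutting 6→3: 425 + 369 + 274 = 1068.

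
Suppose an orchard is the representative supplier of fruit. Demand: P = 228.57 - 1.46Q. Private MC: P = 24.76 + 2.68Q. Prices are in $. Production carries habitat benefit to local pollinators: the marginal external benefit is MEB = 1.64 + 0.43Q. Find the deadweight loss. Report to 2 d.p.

Market equilibrium (private): 24.76 + 2.68Q = 228.57 - 1.46Q → Q_m = 49.2295.
Social marginal cost = private MC − MEB = 23.12 + 2.25Q.
Set SMC = demand: 23.12 + 2.25Q = 228.57 - 1.46Q → Q* = 55.3774.
Height of the DWL triangle at Q_m is demand(Q_m) − SMC(Q_m) = MEB(Q_m) = 22.8087.
DWL = ½ × 6.1479 × 22.8087 = 70.1128.

DWL = $70.11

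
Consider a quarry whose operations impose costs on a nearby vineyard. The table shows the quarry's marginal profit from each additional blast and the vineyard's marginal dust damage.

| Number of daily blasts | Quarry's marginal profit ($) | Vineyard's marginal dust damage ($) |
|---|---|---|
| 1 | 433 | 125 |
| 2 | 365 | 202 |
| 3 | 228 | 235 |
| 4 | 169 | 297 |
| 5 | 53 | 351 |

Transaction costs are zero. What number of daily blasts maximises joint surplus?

Bargaining reaches the level where marginal profit last exceeds marginal dust damage.
That holds through level 2 (365 ≥ 202) but not at 3 (228 < 235).

2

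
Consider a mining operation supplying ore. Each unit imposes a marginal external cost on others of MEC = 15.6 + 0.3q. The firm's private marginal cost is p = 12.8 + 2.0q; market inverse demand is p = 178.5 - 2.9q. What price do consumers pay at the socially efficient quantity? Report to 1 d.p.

Social marginal cost = private MC + MEC = 28.4 + 2.3q.
Set SMC = demand: 28.4 + 2.3q = 178.5 - 2.9q → q* = 28.8654.
Consumer price on the demand curve at q*: 178.5 − 2.9×28.8654 = 94.7903.

P = 94.8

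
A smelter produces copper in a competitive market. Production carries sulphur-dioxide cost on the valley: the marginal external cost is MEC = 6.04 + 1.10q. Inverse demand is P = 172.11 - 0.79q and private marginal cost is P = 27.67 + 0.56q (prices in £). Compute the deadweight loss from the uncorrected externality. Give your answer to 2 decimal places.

DWL = £3124.40

Market equilibrium (private): 27.67 + 0.56q = 172.11 - 0.79q → q_m = 106.9926.
Social marginal cost = private MC + MEC = 33.71 + 1.66q.
Set SMC = demand: 33.71 + 1.66q = 172.11 - 0.79q → q* = 56.4898.
Height of the DWL triangle at q_m is SMC(q_m) − demand(q_m) = MEC(q_m) = 123.7319.
DWL = ½ × 50.5028 × 123.7319 = 3124.4037.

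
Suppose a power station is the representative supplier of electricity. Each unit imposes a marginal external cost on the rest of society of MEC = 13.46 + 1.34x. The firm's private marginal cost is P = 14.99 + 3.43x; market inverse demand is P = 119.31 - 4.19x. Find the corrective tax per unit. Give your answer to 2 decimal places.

tax = 27.05 per unit

Social marginal cost = private MC + MEC = 28.45 + 4.77x.
Set SMC = demand: 28.45 + 4.77x = 119.31 - 4.19x → x* = 10.1406.
The Pigouvian tax equals MEC at x*: 13.46 + 1.34×10.1406 = 27.0484.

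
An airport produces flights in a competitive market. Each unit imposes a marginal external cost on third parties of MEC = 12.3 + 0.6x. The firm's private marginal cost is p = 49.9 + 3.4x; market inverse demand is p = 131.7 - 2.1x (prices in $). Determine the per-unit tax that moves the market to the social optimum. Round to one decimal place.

tax = $19.1 per unit

Social marginal cost = private MC + MEC = 62.2 + 4.0x.
Set SMC = demand: 62.2 + 4.0x = 131.7 - 2.1x → x* = 11.3934.
The Pigouvian tax equals MEC at x*: 12.3 + 0.6×11.3934 = 19.1360.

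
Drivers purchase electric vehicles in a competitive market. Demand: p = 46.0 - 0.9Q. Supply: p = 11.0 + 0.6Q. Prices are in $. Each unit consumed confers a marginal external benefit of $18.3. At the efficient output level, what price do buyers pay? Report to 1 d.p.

P = $14.0

Social marginal benefit = demand + MEB = 64.3 - 0.9Q.
Set SMB = MC: 64.3 - 0.9Q = 11.0 + 0.6Q → Q* = 35.5333.
Consumer price on the demand curve at Q*: 46.0 − 0.9×35.5333 = 14.0200.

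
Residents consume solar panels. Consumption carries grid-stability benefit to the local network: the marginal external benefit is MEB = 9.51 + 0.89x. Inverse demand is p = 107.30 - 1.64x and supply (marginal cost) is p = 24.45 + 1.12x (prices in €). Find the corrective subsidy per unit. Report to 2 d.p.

Social marginal benefit = demand + MEB = 116.81 - 0.75x.
Set SMB = MC: 116.81 - 0.75x = 24.45 + 1.12x → x* = 49.3904.
The Pigouvian subsidy equals MEB at x*: 9.51 + 0.89×49.3904 = 53.4675.

subsidy = €53.47 per unit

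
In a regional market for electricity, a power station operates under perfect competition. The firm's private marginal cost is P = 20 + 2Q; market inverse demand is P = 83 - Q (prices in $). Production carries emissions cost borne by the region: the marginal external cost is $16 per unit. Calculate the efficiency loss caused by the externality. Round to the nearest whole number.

DWL = $43

Market equilibrium (private): 20 + 2Q = 83 - Q → Q_m = 21.0000.
Social marginal cost = private MC + MEC = 36 + 2Q.
Set SMC = demand: 36 + 2Q = 83 - Q → Q* = 15.6667.
The loss is the area between SMC and demand from Q* to Q_m; with linear curves that's a triangle of height MEC(Q_m).
DWL = ½ × 5.3333 × 16.0000 = 42.6664.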